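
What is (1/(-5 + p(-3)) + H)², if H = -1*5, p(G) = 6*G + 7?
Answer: 6561/256 ≈ 25.629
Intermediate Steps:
p(G) = 7 + 6*G
H = -5
(1/(-5 + p(-3)) + H)² = (1/(-5 + (7 + 6*(-3))) - 5)² = (1/(-5 + (7 - 18)) - 5)² = (1/(-5 - 11) - 5)² = (1/(-16) - 5)² = (-1/16 - 5)² = (-81/16)² = 6561/256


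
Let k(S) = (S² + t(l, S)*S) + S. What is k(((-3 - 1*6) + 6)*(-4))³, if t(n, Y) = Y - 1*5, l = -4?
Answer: 13824000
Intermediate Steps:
t(n, Y) = -5 + Y (t(n, Y) = Y - 5 = -5 + Y)
k(S) = S + S² + S*(-5 + S) (k(S) = (S² + (-5 + S)*S) + S = (S² + S*(-5 + S)) + S = S + S² + S*(-5 + S))
k(((-3 - 1*6) + 6)*(-4))³ = (2*(((-3 - 1*6) + 6)*(-4))*(-2 + ((-3 - 1*6) + 6)*(-4)))³ = (2*(((-3 - 6) + 6)*(-4))*(-2 + ((-3 - 6) + 6)*(-4)))³ = (2*((-9 + 6)*(-4))*(-2 + (-9 + 6)*(-4)))³ = (2*(-3*(-4))*(-2 - 3*(-4)))³ = (2*12*(-2 + 12))³ = (2*12*10)³ = 240³ = 13824000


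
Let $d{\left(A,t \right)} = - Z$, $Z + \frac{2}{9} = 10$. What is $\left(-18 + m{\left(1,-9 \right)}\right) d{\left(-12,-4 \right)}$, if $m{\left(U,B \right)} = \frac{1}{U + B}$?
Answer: $\frac{1595}{9} \approx 177.22$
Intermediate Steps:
$Z = \frac{88}{9}$ ($Z = - \frac{2}{9} + 10 = \frac{88}{9} \approx 9.7778$)
$m{\left(U,B \right)} = \frac{1}{B + U}$
$d{\left(A,t \right)} = - \frac{88}{9}$ ($d{\left(A,t \right)} = \left(-1\right) \frac{88}{9} = - \frac{88}{9}$)
$\left(-18 + m{\left(1,-9 \right)}\right) d{\left(-12,-4 \right)} = \left(-18 + \frac{1}{-9 + 1}\right) \left(- \frac{88}{9}\right) = \left(-18 + \frac{1}{-8}\right) \left(- \frac{88}{9}\right) = \left(-18 - \frac{1}{8}\right) \left(- \frac{88}{9}\right) = \left(- \frac{145}{8}\right) \left(- \frac{88}{9}\right) = \frac{1595}{9}$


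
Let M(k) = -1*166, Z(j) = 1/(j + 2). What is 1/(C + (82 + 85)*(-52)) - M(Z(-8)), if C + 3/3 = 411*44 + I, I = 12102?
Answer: 3569167/21501 ≈ 166.00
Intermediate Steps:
Z(j) = 1/(2 + j)
M(k) = -166
C = 30185 (C = -1 + (411*44 + 12102) = -1 + (18084 + 12102) = -1 + 30186 = 30185)
1/(C + (82 + 85)*(-52)) - M(Z(-8)) = 1/(30185 + (82 + 85)*(-52)) - 1*(-166) = 1/(30185 + 167*(-52)) + 166 = 1/(30185 - 8684) + 166 = 1/21501 + 166 = 3569167/21501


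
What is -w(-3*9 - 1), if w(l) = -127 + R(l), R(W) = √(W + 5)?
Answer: 127 - I*√23 ≈ 127.0 - 4.7958*I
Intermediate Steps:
R(W) = √(5 + W)
w(l) = -127 + √(5 + l)
-w(-3*9 - 1) = -(-127 + √(5 + (-3*9 - 1))) = -(-127 + √(5 + (-27 - 1))) = -(-127 + √(5 - 28)) = -(-127 + √(-23)) = -(-127 + I*√23) = 127 - I*√23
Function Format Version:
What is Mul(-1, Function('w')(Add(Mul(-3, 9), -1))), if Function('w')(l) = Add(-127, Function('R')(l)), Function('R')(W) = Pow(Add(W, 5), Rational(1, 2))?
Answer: Add(127, Mul(-1, I, Pow(23, Rational(1, 2)))) ≈ Add(127.00, Mul(-4.7958, I))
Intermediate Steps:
Function('R')(W) = Pow(Add(5, W), Rational(1, 2))
Function('w')(l) = Add(-127, Pow(Add(5, l), Rational(1, 2)))
Mul(-1, Function('w')(Add(Mul(-3, 9), -1))) = Mul(-1, Add(-127, Pow(Add(5, Add(Mul(-3, 9), -1)), Rational(1, 2)))) = Mul(-1, Add(-127, Pow(Add(5, Add(-27, -1)), Rational(1, 2)))) = Mul(-1, Add(-127, Pow(Add(5, -28), Rational(1, 2)))) = Mul(-1, Add(-127, Pow(-23, Rational(1, 2)))) = Mul(-1, Add(-127, Mul(I, Pow(23, Rational(1, 2))))) = Add(127, Mul(-1, I, Pow(23, Rational(1, 2))))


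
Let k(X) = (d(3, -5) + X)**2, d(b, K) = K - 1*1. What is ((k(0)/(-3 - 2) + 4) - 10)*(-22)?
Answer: 1452/5 ≈ 290.40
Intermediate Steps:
d(b, K) = -1 + K (d(b, K) = K - 1 = -1 + K)
k(X) = (-6 + X)**2 (k(X) = ((-1 - 5) + X)**2 = (-6 + X)**2)
((k(0)/(-3 - 2) + 4) - 10)*(-22) = (((-6 + 0)**2/(-3 - 2) + 4) - 10)*(-22) = (((-6)**2/(-5) + 4) - 10)*(-22) = ((36*(-1/5) + 4) - 10)*(-22) = ((-36/5 + 4) - 10)*(-22) = (-16/5 - 10)*(-22) = -66/5*(-22) = 1452/5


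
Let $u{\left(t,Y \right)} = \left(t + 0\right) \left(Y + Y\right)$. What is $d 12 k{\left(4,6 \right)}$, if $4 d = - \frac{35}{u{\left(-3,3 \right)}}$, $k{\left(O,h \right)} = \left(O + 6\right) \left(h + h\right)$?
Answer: $700$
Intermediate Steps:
$k{\left(O,h \right)} = 2 h \left(6 + O\right)$ ($k{\left(O,h \right)} = \left(6 + O\right) 2 h = 2 h \left(6 + O\right)$)
$u{\left(t,Y \right)} = 2 Y t$ ($u{\left(t,Y \right)} = t 2 Y = 2 Y t$)
$d = \frac{35}{72}$ ($d = \frac{\left(-35\right) \frac{1}{2 \cdot 3 \left(-3\right)}}{4} = \frac{\left(-35\right) \frac{1}{-18}}{4} = \frac{\left(-35\right) \left(- \frac{1}{18}\right)}{4} = \frac{1}{4} \cdot \frac{35}{18} = \frac{35}{72} \approx 0.48611$)
$d 12 k{\left(4,6 \right)} = \frac{35}{72} \cdot 12 \cdot 2 \cdot 6 \left(6 + 4\right) = \frac{35 \cdot 2 \cdot 6 \cdot 10}{6} = \frac{35}{6} \cdot 120 = 700$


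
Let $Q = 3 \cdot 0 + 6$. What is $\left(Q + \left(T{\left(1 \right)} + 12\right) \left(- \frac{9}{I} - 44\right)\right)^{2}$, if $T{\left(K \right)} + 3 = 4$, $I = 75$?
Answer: $\frac{201327721}{625} \approx 3.2212 \cdot 10^{5}$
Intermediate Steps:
$T{\left(K \right)} = 1$ ($T{\left(K \right)} = -3 + 4 = 1$)
$Q = 6$ ($Q = 0 + 6 = 6$)
$\left(Q + \left(T{\left(1 \right)} + 12\right) \left(- \frac{9}{I} - 44\right)\right)^{2} = \left(6 + \left(1 + 12\right) \left(- \frac{9}{75} - 44\right)\right)^{2} = \left(6 + 13 \left(\left(-9\right) \frac{1}{75} - 44\right)\right)^{2} = \left(6 + 13 \left(- \frac{3}{25} - 44\right)\right)^{2} = \left(6 + 13 \left(- \frac{1103}{25}\right)\right)^{2} = \left(6 - \frac{14339}{25}\right)^{2} = \left(- \frac{14189}{25}\right)^{2} = \frac{201327721}{625}$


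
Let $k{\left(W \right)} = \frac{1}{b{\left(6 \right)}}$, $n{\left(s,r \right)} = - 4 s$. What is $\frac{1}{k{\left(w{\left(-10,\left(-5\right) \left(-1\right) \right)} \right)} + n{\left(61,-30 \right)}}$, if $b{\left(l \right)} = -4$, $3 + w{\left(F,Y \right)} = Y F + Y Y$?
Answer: $- \frac{4}{977} \approx -0.0040942$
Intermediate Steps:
$w{\left(F,Y \right)} = -3 + Y^{2} + F Y$ ($w{\left(F,Y \right)} = -3 + \left(Y F + Y Y\right) = -3 + \left(F Y + Y^{2}\right) = -3 + \left(Y^{2} + F Y\right) = -3 + Y^{2} + F Y$)
$k{\left(W \right)} = - \frac{1}{4}$ ($k{\left(W \right)} = \frac{1}{-4} = - \frac{1}{4}$)
$\frac{1}{k{\left(w{\left(-10,\left(-5\right) \left(-1\right) \right)} \right)} + n{\left(61,-30 \right)}} = \frac{1}{- \frac{1}{4} - 244} = \frac{1}{- \frac{977}{4}} = - \frac{4}{977}$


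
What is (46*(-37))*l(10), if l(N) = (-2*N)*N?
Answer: 340400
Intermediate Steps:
l(N) = -2*N**2
(46*(-37))*l(10) = (46*(-37))*(-2*10**2) = -(-3404)*100 = -1702*(-200) = 340400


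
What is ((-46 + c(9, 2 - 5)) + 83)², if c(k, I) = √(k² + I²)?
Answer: 1459 + 222*√10 ≈ 2161.0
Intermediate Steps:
c(k, I) = √(I² + k²)
((-46 + c(9, 2 - 5)) + 83)² = ((-46 + √((2 - 5)² + 9²)) + 83)² = ((-46 + √((-3)² + 81)) + 83)² = ((-46 + √(9 + 81)) + 83)² = ((-46 + √90) + 83)² = ((-46 + 3*√10) + 83)² = (37 + 3*√10)²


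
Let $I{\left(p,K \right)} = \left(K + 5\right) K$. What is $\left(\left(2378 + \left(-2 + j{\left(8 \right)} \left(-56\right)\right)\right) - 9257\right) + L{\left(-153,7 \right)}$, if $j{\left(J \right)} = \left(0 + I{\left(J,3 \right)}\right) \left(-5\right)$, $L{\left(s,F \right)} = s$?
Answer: $-314$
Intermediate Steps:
$I{\left(p,K \right)} = K \left(5 + K\right)$ ($I{\left(p,K \right)} = \left(5 + K\right) K = K \left(5 + K\right)$)
$j{\left(J \right)} = -120$ ($j{\left(J \right)} = \left(0 + 3 \left(5 + 3\right)\right) \left(-5\right) = \left(0 + 3 \cdot 8\right) \left(-5\right) = \left(0 + 24\right) \left(-5\right) = 24 \left(-5\right) = -120$)
$\left(\left(2378 + \left(-2 + j{\left(8 \right)} \left(-56\right)\right)\right) - 9257\right) + L{\left(-153,7 \right)} = \left(\left(2378 - -6718\right) - 9257\right) - 153 = \left(\left(2378 + \left(-2 + 6720\right)\right) - 9257\right) - 153 = \left(\left(2378 + 6718\right) - 9257\right) - 153 = \left(9096 - 9257\right) - 153 = -161 - 153 = -314$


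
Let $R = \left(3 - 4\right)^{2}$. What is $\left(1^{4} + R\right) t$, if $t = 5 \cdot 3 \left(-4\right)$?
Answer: $-120$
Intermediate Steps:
$t = -60$ ($t = 15 \left(-4\right) = -60$)
$R = 1$ ($R = \left(-1\right)^{2} = 1$)
$\left(1^{4} + R\right) t = \left(1^{4} + 1\right) \left(-60\right) = \left(1 + 1\right) \left(-60\right) = 2 \left(-60\right) = -120$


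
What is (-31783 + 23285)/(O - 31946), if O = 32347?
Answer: -8498/401 ≈ -21.192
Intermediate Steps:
(-31783 + 23285)/(O - 31946) = (-31783 + 23285)/(32347 - 31946) = -8498/401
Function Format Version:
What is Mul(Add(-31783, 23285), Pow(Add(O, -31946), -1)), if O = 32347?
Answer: Rational(-8498, 401) ≈ -21.192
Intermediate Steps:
Mul(Add(-31783, 23285), Pow(Add(O, -31946), -1)) = Mul(Add(-31783, 23285), Pow(Add(32347, -31946), -1)) = Mul(-8498, Pow(401, -1)) = Mul(-8498, Rational(1, 401)) = Rational(-8498, 401)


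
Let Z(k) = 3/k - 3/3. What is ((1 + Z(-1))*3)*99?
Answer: -891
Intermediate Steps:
Z(k) = -1 + 3/k (Z(k) = 3/k - 3*⅓ = 3/k - 1 = -1 + 3/k)
((1 + Z(-1))*3)*99 = ((1 + (3 - 1*(-1))/(-1))*3)*99 = ((1 - (3 + 1))*3)*99 = ((1 - 1*4)*3)*99 = ((1 - 4)*3)*99 = -3*3*99 = -9*99 = -891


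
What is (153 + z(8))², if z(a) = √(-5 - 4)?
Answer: 23400 + 918*I ≈ 23400.0 + 918.0*I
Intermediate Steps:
z(a) = 3*I (z(a) = √(-9) = 3*I)
(153 + z(8))² = (153 + 3*I)²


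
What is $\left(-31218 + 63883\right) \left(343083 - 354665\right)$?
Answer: $-378326030$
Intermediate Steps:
$\left(-31218 + 63883\right) \left(343083 - 354665\right) = 32665 \left(-11582\right) = -378326030$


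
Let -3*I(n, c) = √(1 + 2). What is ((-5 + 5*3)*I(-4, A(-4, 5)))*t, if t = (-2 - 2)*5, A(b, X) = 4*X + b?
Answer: 200*√3/3 ≈ 115.47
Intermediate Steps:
A(b, X) = b + 4*X
I(n, c) = -√3/3 (I(n, c) = -√(1 + 2)/3 = -√3/3)
t = -20 (t = -4*5 = -20)
((-5 + 5*3)*I(-4, A(-4, 5)))*t = ((-5 + 5*3)*(-√3/3))*(-20) = ((-5 + 15)*(-√3/3))*(-20) = (10*(-√3/3))*(-20) = -10*√3/3*(-20) = 200*√3/3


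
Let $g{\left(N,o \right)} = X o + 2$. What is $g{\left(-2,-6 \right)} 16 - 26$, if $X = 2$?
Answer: $-186$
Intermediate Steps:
$g{\left(N,o \right)} = 2 + 2 o$ ($g{\left(N,o \right)} = 2 o + 2 = 2 + 2 o$)
$g{\left(-2,-6 \right)} 16 - 26 = \left(2 + 2 \left(-6\right)\right) 16 - 26 = \left(2 - 12\right) 16 - 26 = \left(-10\right) 16 - 26 = -160 - 26 = -186$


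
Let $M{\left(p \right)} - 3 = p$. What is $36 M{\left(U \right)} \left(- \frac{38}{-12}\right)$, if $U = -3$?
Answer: $0$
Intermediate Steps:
$M{\left(p \right)} = 3 + p$
$36 M{\left(U \right)} \left(- \frac{38}{-12}\right) = 36 \left(3 - 3\right) \left(- \frac{38}{-12}\right) = 36 \cdot 0 \left(\left(-38\right) \left(- \frac{1}{12}\right)\right) = 0 \cdot \frac{19}{6} = 0$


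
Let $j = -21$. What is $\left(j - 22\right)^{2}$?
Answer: $1849$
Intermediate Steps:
$\left(j - 22\right)^{2} = \left(-21 - 22\right)^{2} = \left(-43\right)^{2} = 1849$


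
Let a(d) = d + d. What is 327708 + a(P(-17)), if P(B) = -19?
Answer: 327670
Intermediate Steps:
a(d) = 2*d
327708 + a(P(-17)) = 327708 + 2*(-19) = 327708 - 38 = 327670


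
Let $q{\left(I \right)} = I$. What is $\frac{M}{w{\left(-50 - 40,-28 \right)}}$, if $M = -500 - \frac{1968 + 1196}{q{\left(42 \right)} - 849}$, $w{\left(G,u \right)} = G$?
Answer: $\frac{200168}{36315} \approx 5.512$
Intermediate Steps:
$M = - \frac{400336}{807}$ ($M = -500 - \frac{1968 + 1196}{42 - 849} = -500 - \frac{3164}{-807} = -500 - 3164 \left(- \frac{1}{807}\right) = -500 - - \frac{3164}{807} = -500 + \frac{3164}{807} = - \frac{400336}{807} \approx -496.08$)
$\frac{M}{w{\left(-50 - 40,-28 \right)}} = - \frac{400336}{807 \left(-50 - 40\right)} = - \frac{400336}{807 \left(-90\right)} = \left(- \frac{400336}{807}\right) \left(- \frac{1}{90}\right) = \frac{200168}{36315}$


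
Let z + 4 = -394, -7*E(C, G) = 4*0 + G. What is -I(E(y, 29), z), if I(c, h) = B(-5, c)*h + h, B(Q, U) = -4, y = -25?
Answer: -1194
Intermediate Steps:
E(C, G) = -G/7 (E(C, G) = -(4*0 + G)/7 = -(0 + G)/7 = -G/7)
z = -398 (z = -4 - 394 = -398)
I(c, h) = -3*h (I(c, h) = -4*h + h = -3*h)
-I(E(y, 29), z) = -(-3)*(-398) = -1*1194 = -1194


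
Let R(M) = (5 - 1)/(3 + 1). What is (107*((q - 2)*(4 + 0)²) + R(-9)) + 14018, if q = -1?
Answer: 8883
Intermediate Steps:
R(M) = 1 (R(M) = 4/4 = 4*(¼) = 1)
(107*((q - 2)*(4 + 0)²) + R(-9)) + 14018 = (107*((-1 - 2)*(4 + 0)²) + 1) + 14018 = (107*(-3*4²) + 1) + 14018 = (107*(-3*16) + 1) + 14018 = (107*(-48) + 1) + 14018 = (-5136 + 1) + 14018 = -5135 + 14018 = 8883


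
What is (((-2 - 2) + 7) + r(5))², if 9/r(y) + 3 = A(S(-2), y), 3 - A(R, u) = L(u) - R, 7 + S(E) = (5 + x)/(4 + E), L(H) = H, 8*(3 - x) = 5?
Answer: 65025/17689 ≈ 3.6760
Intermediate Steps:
x = 19/8 (x = 3 - ⅛*5 = 3 - 5/8 = 19/8 ≈ 2.3750)
S(E) = -7 + 59/(8*(4 + E)) (S(E) = -7 + (5 + 19/8)/(4 + E) = -7 + 59/(8*(4 + E)))
A(R, u) = 3 + R - u (A(R, u) = 3 - (u - R) = 3 + (R - u) = 3 + R - u)
r(y) = 9/(-53/16 - y) (r(y) = 9/(-3 + (3 + (-165 - 56*(-2))/(8*(4 - 2)) - y)) = 9/(-3 + (3 + (⅛)*(-165 + 112)/2 - y)) = 9/(-3 + (3 + (⅛)*(½)*(-53) - y)) = 9/(-3 + (3 - 53/16 - y)) = 9/(-3 + (-5/16 - y)) = 9/(-53/16 - y))
(((-2 - 2) + 7) + r(5))² = (((-2 - 2) + 7) - 144/(53 + 16*5))² = ((-4 + 7) - 144/(53 + 80))² = (3 - 144/133)² = (255/133)² = 65025/17689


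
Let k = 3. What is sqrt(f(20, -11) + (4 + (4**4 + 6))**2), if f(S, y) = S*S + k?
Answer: sqrt(71159) ≈ 266.76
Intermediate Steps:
f(S, y) = 3 + S**2 (f(S, y) = S*S + 3 = S**2 + 3 = 3 + S**2)
sqrt(f(20, -11) + (4 + (4**4 + 6))**2) = sqrt((3 + 20**2) + (4 + (4**4 + 6))**2) = sqrt((3 + 400) + (4 + (256 + 6))**2) = sqrt(403 + (4 + 262)**2) = sqrt(403 + 266**2) = sqrt(403 + 70756) = sqrt(71159)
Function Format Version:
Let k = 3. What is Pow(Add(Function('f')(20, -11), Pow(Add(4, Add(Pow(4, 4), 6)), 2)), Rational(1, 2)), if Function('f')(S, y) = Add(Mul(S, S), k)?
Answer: Pow(71159, Rational(1, 2)) ≈ 266.76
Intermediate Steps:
Function('f')(S, y) = Add(3, Pow(S, 2)) (Function('f')(S, y) = Add(Mul(S, S), 3) = Add(Pow(S, 2), 3) = Add(3, Pow(S, 2)))
Pow(Add(Function('f')(20, -11), Pow(Add(4, Add(Pow(4, 4), 6)), 2)), Rational(1, 2)) = Pow(Add(Add(3, Pow(20, 2)), Pow(Add(4, Add(Pow(4, 4), 6)), 2)), Rational(1, 2)) = Pow(Add(Add(3, 400), Pow(Add(4, Add(256, 6)), 2)), Rational(1, 2)) = Pow(Add(403, Pow(Add(4, 262), 2)), Rational(1, 2)) = Pow(Add(403, Pow(266, 2)), Rational(1, 2)) = Pow(Add(403, 70756), Rational(1, 2)) = Pow(71159, Rational(1, 2))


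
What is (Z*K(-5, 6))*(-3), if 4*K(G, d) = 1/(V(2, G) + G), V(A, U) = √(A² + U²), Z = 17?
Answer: -255/16 - 51*√29/16 ≈ -33.103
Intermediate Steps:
K(G, d) = 1/(4*(G + √(4 + G²))) (K(G, d) = 1/(4*(√(2² + G²) + G)) = 1/(4*(√(4 + G²) + G)) = 1/(4*(G + √(4 + G²))))
(Z*K(-5, 6))*(-3) = (17*(1/(4*(-5 + √(4 + (-5)²)))))*(-3) = (17*(1/(4*(-5 + √(4 + 25)))))*(-3) = (17*(1/(4*(-5 + √29))))*(-3) = (17/(4*(-5 + √29)))*(-3) = -51/(4*(-5 + √29))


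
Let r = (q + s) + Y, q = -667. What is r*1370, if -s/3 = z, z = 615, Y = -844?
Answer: -4597720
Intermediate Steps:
s = -1845 (s = -3*615 = -1845)
r = -3356 (r = (-667 - 1845) - 844 = -2512 - 844 = -3356)
r*1370 = -3356*1370 = -4597720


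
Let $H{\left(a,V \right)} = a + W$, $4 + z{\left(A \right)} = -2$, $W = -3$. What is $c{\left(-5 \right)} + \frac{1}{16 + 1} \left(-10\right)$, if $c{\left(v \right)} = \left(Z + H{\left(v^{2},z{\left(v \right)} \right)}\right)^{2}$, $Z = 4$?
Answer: $\frac{11482}{17} \approx 675.41$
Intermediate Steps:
$z{\left(A \right)} = -6$ ($z{\left(A \right)} = -4 - 2 = -6$)
$H{\left(a,V \right)} = -3 + a$ ($H{\left(a,V \right)} = a - 3 = -3 + a$)
$c{\left(v \right)} = \left(1 + v^{2}\right)^{2}$ ($c{\left(v \right)} = \left(4 + \left(-3 + v^{2}\right)\right)^{2} = \left(1 + v^{2}\right)^{2}$)
$c{\left(-5 \right)} + \frac{1}{16 + 1} \left(-10\right) = \left(1 + \left(-5\right)^{2}\right)^{2} + \frac{1}{16 + 1} \left(-10\right) = \left(1 + 25\right)^{2} + \frac{1}{17} \left(-10\right) = 26^{2} + \frac{1}{17} \left(-10\right) = 676 - \frac{10}{17} = \frac{11482}{17}$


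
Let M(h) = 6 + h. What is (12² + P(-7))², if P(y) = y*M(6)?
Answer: 3600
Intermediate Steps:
P(y) = 12*y (P(y) = y*(6 + 6) = y*12 = 12*y)
(12² + P(-7))² = (12² + 12*(-7))² = (144 - 84)² = 60² = 3600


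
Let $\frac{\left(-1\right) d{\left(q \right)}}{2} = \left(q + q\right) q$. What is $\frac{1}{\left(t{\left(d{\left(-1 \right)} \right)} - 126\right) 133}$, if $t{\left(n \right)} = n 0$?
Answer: $- \frac{1}{16758} \approx -5.9673 \cdot 10^{-5}$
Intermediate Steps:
$d{\left(q \right)} = - 4 q^{2}$ ($d{\left(q \right)} = - 2 \left(q + q\right) q = - 2 \cdot 2 q q = - 2 \cdot 2 q^{2} = - 4 q^{2}$)
$t{\left(n \right)} = 0$
$\frac{1}{\left(t{\left(d{\left(-1 \right)} \right)} - 126\right) 133} = \frac{1}{\left(0 - 126\right) 133} = \frac{1}{\left(-126\right) 133} = \frac{1}{-16758} = - \frac{1}{16758}$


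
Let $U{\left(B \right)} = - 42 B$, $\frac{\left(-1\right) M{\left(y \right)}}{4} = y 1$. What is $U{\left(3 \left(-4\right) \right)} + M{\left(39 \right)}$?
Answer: $348$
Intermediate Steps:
$M{\left(y \right)} = - 4 y$ ($M{\left(y \right)} = - 4 y 1 = - 4 y$)
$U{\left(3 \left(-4\right) \right)} + M{\left(39 \right)} = - 42 \cdot 3 \left(-4\right) - 156 = \left(-42\right) \left(-12\right) - 156 = 504 - 156 = 348$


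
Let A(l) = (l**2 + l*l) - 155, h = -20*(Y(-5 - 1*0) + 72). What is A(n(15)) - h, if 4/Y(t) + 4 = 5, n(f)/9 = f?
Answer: 37815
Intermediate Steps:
n(f) = 9*f
Y(t) = 4 (Y(t) = 4/(-4 + 5) = 4/1 = 4*1 = 4)
h = -1520 (h = -20*(4 + 72) = -20*76 = -1520)
A(l) = -155 + 2*l**2 (A(l) = (l**2 + l**2) - 155 = 2*l**2 - 155 = -155 + 2*l**2)
A(n(15)) - h = (-155 + 2*(9*15)**2) - 1*(-1520) = (-155 + 2*135**2) + 1520 = (-155 + 2*18225) + 1520 = (-155 + 36450) + 1520 = 36295 + 1520 = 37815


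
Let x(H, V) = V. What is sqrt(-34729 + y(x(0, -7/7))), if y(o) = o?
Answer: I*sqrt(34730) ≈ 186.36*I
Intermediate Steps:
sqrt(-34729 + y(x(0, -7/7))) = sqrt(-34729 - 7/7) = sqrt(-34729 - 7*1/7) = sqrt(-34729 - 1) = sqrt(-34730) = I*sqrt(34730)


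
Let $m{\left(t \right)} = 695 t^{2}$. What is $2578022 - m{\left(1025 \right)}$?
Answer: $-727606353$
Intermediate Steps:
$2578022 - m{\left(1025 \right)} = 2578022 - 695 \cdot 1025^{2} = 2578022 - 695 \cdot 1050625 = 2578022 - 730184375 = -727606353$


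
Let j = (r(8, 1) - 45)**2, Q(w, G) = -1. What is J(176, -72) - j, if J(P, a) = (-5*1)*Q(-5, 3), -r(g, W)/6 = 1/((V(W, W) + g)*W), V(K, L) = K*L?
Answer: -18724/9 ≈ -2080.4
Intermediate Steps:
r(g, W) = -6/(W*(g + W**2)) (r(g, W) = -6/((W*W + g)*W) = -6/((W**2 + g)*W) = -6/((g + W**2)*W) = -6/(W*(g + W**2)))
J(P, a) = 5 (J(P, a) = -5*1*(-1) = -5*(-1) = 5)
j = 18769/9 (j = (-6/(1*(8 + 1**2)) - 45)**2 = (-6*1/(8 + 1) - 45)**2 = (-6*1/9 - 45)**2 = (-6*1*1/9 - 45)**2 = (-2/3 - 45)**2 = (-137/3)**2 = 18769/9 ≈ 2085.4)
J(176, -72) - j = 5 - 1*18769/9 = 5 - 18769/9 = -18724/9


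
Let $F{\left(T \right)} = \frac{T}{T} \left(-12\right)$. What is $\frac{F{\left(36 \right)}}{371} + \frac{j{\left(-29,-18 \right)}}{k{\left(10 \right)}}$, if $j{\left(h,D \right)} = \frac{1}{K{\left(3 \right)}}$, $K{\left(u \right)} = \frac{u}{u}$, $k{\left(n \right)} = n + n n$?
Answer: $- \frac{949}{40810} \approx -0.023254$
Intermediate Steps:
$k{\left(n \right)} = n + n^{2}$
$K{\left(u \right)} = 1$
$j{\left(h,D \right)} = 1$ ($j{\left(h,D \right)} = 1^{-1} = 1$)
$F{\left(T \right)} = -12$ ($F{\left(T \right)} = 1 \left(-12\right) = -12$)
$\frac{F{\left(36 \right)}}{371} + \frac{j{\left(-29,-18 \right)}}{k{\left(10 \right)}} = - \frac{12}{371} + 1 \frac{1}{10 \left(1 + 10\right)} = \left(-12\right) \frac{1}{371} + 1 \frac{1}{10 \cdot 11} = - \frac{12}{371} + 1 \cdot \frac{1}{110} = - \frac{12}{371} + \frac{1}{110} = - \frac{949}{40810}$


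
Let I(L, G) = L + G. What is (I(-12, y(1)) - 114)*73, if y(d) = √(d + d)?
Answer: -9198 + 73*√2 ≈ -9094.8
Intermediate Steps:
y(d) = √2*√d (y(d) = √(2*d) = √2*√d)
I(L, G) = G + L
(I(-12, y(1)) - 114)*73 = ((√2*√1 - 12) - 114)*73 = ((√2*1 - 12) - 114)*73 = ((√2 - 12) - 114)*73 = ((-12 + √2) - 114)*73 = (-126 + √2)*73 = -9198 + 73*√2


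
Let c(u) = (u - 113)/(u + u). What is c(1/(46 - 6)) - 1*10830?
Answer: -26179/2 ≈ -13090.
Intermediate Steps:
c(u) = (-113 + u)/(2*u) (c(u) = (-113 + u)/((2*u)) = (-113 + u)*(1/(2*u)) = (-113 + u)/(2*u))
c(1/(46 - 6)) - 1*10830 = (-113 + 1/(46 - 6))/(2*(1/(46 - 6))) - 1*10830 = (-113 + 1/40)/(2*(1/40)) - 10830 = (1/2)*40*(-4519/40) - 10830 = -4519/2 - 10830 = -26179/2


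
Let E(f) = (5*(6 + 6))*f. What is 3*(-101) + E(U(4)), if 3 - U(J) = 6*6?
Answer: -2283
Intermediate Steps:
U(J) = -33 (U(J) = 3 - 6*6 = 3 - 1*36 = 3 - 36 = -33)
E(f) = 60*f (E(f) = (5*12)*f = 60*f)
3*(-101) + E(U(4)) = 3*(-101) + 60*(-33) = -303 - 1980 = -2283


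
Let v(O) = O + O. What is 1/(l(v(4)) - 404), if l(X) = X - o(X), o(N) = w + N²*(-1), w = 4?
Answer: -1/336 ≈ -0.0029762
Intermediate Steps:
o(N) = 4 - N² (o(N) = 4 + N²*(-1) = 4 - N²)
v(O) = 2*O
l(X) = -4 + X + X² (l(X) = X - (4 - X²) = X + (-4 + X²) = -4 + X + X²)
1/(l(v(4)) - 404) = 1/((-4 + 2*4 + (2*4)²) - 404) = 1/((-4 + 8 + 8²) - 404) = 1/((-4 + 8 + 64) - 404) = 1/(68 - 404) = 1/(-336) = -1/336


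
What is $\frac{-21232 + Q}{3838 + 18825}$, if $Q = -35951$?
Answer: $- \frac{57183}{22663} \approx -2.5232$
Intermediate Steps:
$\frac{-21232 + Q}{3838 + 18825} = \frac{-21232 - 35951}{3838 + 18825} = - \frac{57183}{22663}$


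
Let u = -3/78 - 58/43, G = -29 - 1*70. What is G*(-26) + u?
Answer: 2876181/1118 ≈ 2572.6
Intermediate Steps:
G = -99 (G = -29 - 70 = -99)
u = -1551/1118 (u = -3*1/78 - 58*1/43 = -1/26 - 58/43 = -1551/1118 ≈ -1.3873)
G*(-26) + u = -99*(-26) - 1551/1118 = 2574 - 1551/1118 = 2876181/1118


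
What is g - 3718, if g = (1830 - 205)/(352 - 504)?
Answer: -566761/152 ≈ -3728.7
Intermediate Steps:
g = -1625/152 (g = 1625/(-152) = 1625*(-1/152) = -1625/152 ≈ -10.691)
g - 3718 = -1625/152 - 3718 = -566761/152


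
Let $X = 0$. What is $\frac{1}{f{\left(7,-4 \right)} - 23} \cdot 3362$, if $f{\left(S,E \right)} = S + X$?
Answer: $- \frac{1681}{8} \approx -210.13$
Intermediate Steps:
$f{\left(S,E \right)} = S$ ($f{\left(S,E \right)} = S + 0 = S$)
$\frac{1}{f{\left(7,-4 \right)} - 23} \cdot 3362 = \frac{1}{7 - 23} \cdot 3362 = \frac{1}{-16} \cdot 3362 = \left(- \frac{1}{16}\right) 3362 = - \frac{1681}{8}$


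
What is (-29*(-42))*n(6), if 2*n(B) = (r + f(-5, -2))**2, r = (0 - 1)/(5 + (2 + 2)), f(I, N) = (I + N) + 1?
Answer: 614075/27 ≈ 22744.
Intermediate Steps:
f(I, N) = 1 + I + N
r = -1/9 (r = -1/(5 + 4) = -1/9 ≈ -0.11111)
n(B) = 3025/162 (n(B) = (-1/9 + (1 - 5 - 2))**2/2 = (-1/9 - 6)**2/2 = (-55/9)**2/2 = (1/2)*(3025/81) = 3025/162)
(-29*(-42))*n(6) = -29*(-42)*(3025/162) = 1218*(3025/162) = 614075/27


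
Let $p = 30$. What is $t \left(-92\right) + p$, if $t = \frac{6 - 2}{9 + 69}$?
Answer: $\frac{986}{39} \approx 25.282$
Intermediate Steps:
$t = \frac{2}{39}$ ($t = \frac{4}{78} = 4 \cdot \frac{1}{78} = \frac{2}{39} \approx 0.051282$)
$t \left(-92\right) + p = \frac{2}{39} \left(-92\right) + 30 = - \frac{184}{39} + 30 = \frac{986}{39}$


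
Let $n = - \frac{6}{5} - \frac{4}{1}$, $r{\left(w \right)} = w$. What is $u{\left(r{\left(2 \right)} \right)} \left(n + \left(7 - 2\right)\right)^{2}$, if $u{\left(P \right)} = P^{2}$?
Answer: $\frac{4}{25} \approx 0.16$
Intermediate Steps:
$n = - \frac{26}{5}$ ($n = \left(-6\right) \frac{1}{5} - 4 = - \frac{6}{5} - 4 = - \frac{26}{5} \approx -5.2$)
$u{\left(r{\left(2 \right)} \right)} \left(n + \left(7 - 2\right)\right)^{2} = 2^{2} \left(- \frac{26}{5} + \left(7 - 2\right)\right)^{2} = 4 \left(- \frac{26}{5} + \left(7 - 2\right)\right)^{2} = 4 \left(- \frac{26}{5} + 5\right)^{2} = 4 \left(- \frac{1}{5}\right)^{2} = 4 \cdot \frac{1}{25} = \frac{4}{25}$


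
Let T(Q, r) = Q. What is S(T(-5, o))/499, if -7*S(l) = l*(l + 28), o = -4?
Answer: 115/3493 ≈ 0.032923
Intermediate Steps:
S(l) = -l*(28 + l)/7 (S(l) = -l*(l + 28)/7 = -l*(28 + l)/7)
S(T(-5, o))/499 = -⅐*(-5)*(28 - 5)/499 = -⅐*(-5)*23*(1/499) = (115/7)*(1/499) = 115/3493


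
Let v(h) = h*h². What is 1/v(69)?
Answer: 1/328509 ≈ 3.0441e-6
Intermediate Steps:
v(h) = h³
1/v(69) = 1/(69³) = 1/328509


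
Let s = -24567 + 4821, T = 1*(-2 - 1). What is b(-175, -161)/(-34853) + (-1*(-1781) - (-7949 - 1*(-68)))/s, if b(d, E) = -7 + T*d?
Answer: -24784151/49157667 ≈ -0.50418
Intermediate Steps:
T = -3 (T = 1*(-3) = -3)
s = -19746
b(d, E) = -7 - 3*d
b(-175, -161)/(-34853) + (-1*(-1781) - (-7949 - 1*(-68)))/s = (-7 - 3*(-175))/(-34853) + (-1*(-1781) - (-7949 - 1*(-68)))/(-19746) = (-7 + 525)*(-1/34853) + (1781 - (-7949 + 68))*(-1/19746) = 518*(-1/34853) + (1781 - 1*(-7881))*(-1/19746) = -74/4979 + (1781 + 7881)*(-1/19746) = -74/4979 + 9662*(-1/19746) = -74/4979 - 4831/9873 = -24784151/49157667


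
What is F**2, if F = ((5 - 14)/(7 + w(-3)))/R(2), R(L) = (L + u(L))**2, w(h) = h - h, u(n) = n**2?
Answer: 1/784 ≈ 0.0012755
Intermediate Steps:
w(h) = 0
R(L) = (L + L**2)**2
F = -1/28 (F = ((5 - 14)/(7 + 0))/((2**2*(1 + 2)**2)) = (-9/7)/((4*3**2)) = (-9*1/7)/((4*9)) = -9/7/36 = -9/7*1/36 = -1/28 ≈ -0.035714)
F**2 = (-1/28)**2 = 1/784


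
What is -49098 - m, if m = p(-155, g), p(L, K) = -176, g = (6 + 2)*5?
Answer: -48922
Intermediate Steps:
g = 40 (g = 8*5 = 40)
m = -176
-49098 - m = -49098 - 1*(-176) = -49098 + 176 = -48922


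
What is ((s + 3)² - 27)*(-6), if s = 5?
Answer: -222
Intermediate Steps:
((s + 3)² - 27)*(-6) = ((5 + 3)² - 27)*(-6) = (8² - 27)*(-6) = (64 - 27)*(-6) = 37*(-6) = -222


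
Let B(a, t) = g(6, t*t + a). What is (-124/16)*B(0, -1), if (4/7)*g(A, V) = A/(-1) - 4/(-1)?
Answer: 217/8 ≈ 27.125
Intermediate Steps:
g(A, V) = 7 - 7*A/4 (g(A, V) = 7*(A/(-1) - 4/(-1))/4 = 7*(A*(-1) - 4*(-1))/4 = 7*(-A + 4)/4 = 7*(4 - A)/4 = 7 - 7*A/4)
B(a, t) = -7/2 (B(a, t) = 7 - 7/4*6 = 7 - 21/2 = -7/2)
(-124/16)*B(0, -1) = -124/16*(-7/2) = -124*1/16*(-7/2) = -31/4*(-7/2) = 217/8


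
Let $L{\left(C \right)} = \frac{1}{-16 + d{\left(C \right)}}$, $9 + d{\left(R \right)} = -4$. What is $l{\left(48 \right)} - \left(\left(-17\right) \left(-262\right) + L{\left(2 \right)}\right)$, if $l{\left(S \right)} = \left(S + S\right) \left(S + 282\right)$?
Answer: $\frac{789555}{29} \approx 27226.0$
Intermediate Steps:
$d{\left(R \right)} = -13$ ($d{\left(R \right)} = -9 - 4 = -13$)
$L{\left(C \right)} = - \frac{1}{29}$ ($L{\left(C \right)} = \frac{1}{-16 - 13} = \frac{1}{-29} = - \frac{1}{29}$)
$l{\left(S \right)} = 2 S \left(282 + S\right)$
$l{\left(48 \right)} - \left(\left(-17\right) \left(-262\right) + L{\left(2 \right)}\right) = 2 \cdot 48 \left(282 + 48\right) - \left(\left(-17\right) \left(-262\right) - \frac{1}{29}\right) = 2 \cdot 48 \cdot 330 - \left(4454 - \frac{1}{29}\right) = 31680 - \frac{129165}{29} = \frac{789555}{29}$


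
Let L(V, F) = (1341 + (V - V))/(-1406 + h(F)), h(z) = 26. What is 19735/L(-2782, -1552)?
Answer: -9078100/447 ≈ -20309.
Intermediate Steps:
L(V, F) = -447/460 (L(V, F) = (1341 + (V - V))/(-1406 + 26) = (1341 + 0)/(-1380) = 1341*(-1/1380) = -447/460)
19735/L(-2782, -1552) = 19735/(-447/460) = 19735*(-460/447) = -9078100/447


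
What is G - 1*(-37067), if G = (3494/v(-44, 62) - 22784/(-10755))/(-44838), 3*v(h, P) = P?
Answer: 554122435653871/14949213390 ≈ 37067.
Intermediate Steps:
v(h, P) = P/3
G = -57073259/14949213390 (G = (3494/(((⅓)*62)) - 22784/(-10755))/(-44838) = (3494/(62/3) - 22784*(-1/10755))*(-1/44838) = (3494*(3/62) + 22784/10755)*(-1/44838) = (5241/31 + 22784/10755)*(-1/44838) = (57073259/333405)*(-1/44838) = -57073259/14949213390 ≈ -0.0038178)
G - 1*(-37067) = -57073259/14949213390 - 1*(-37067) = -57073259/14949213390 + 37067 = 554122435653871/14949213390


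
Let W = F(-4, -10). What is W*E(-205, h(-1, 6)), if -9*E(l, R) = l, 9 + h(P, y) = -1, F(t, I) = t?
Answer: -820/9 ≈ -91.111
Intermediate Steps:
W = -4
h(P, y) = -10 (h(P, y) = -9 - 1 = -10)
E(l, R) = -l/9
W*E(-205, h(-1, 6)) = -(-4)*(-205)/9 = -4*205/9 = -820/9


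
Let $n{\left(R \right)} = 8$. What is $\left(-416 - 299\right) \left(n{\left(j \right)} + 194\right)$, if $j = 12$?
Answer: $-144430$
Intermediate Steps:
$\left(-416 - 299\right) \left(n{\left(j \right)} + 194\right) = \left(-416 - 299\right) \left(8 + 194\right) = \left(-715\right) 202 = -144430$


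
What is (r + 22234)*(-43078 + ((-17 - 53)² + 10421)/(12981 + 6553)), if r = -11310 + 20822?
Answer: -13356658563963/9767 ≈ -1.3675e+9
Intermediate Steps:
r = 9512
(r + 22234)*(-43078 + ((-17 - 53)² + 10421)/(12981 + 6553)) = (9512 + 22234)*(-43078 + ((-17 - 53)² + 10421)/(12981 + 6553)) = 31746*(-43078 + ((-70)² + 10421)/19534) = 31746*(-43078 + (4900 + 10421)*(1/19534)) = 31746*(-43078 + 15321*(1/19534)) = 31746*(-43078 + 15321/19534) = 31746*(-841470331/19534) = -13356658563963/9767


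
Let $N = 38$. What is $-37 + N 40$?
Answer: $1483$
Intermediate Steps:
$-37 + N 40 = -37 + 38 \cdot 40 = -37 + 1520 = 1483$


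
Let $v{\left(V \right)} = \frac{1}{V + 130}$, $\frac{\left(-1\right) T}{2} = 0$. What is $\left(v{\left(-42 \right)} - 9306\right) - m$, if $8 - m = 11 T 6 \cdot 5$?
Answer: $- \frac{819631}{88} \approx -9314.0$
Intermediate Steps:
$T = 0$ ($T = \left(-2\right) 0 = 0$)
$v{\left(V \right)} = \frac{1}{130 + V}$
$m = 8$ ($m = 8 - 11 \cdot 0 \cdot 6 \cdot 5 = 8 - 0 \cdot 30 = 8 - 0 = 8 + 0 = 8$)
$\left(v{\left(-42 \right)} - 9306\right) - m = \left(\frac{1}{130 - 42} - 9306\right) - 8 = \left(\frac{1}{88} - 9306\right) - 8 = - \frac{818927}{88} - 8 = - \frac{819631}{88}$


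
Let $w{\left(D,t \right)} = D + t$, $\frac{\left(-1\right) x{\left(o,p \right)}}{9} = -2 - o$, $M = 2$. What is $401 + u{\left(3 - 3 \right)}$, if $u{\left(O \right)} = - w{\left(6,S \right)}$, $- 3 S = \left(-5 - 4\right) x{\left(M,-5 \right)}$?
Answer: $287$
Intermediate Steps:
$x{\left(o,p \right)} = 18 + 9 o$ ($x{\left(o,p \right)} = - 9 \left(-2 - o\right) = 18 + 9 o$)
$S = 108$ ($S = - \frac{\left(-5 - 4\right) \left(18 + 9 \cdot 2\right)}{3} = - \frac{\left(-9\right) \left(18 + 18\right)}{3} = - \frac{\left(-9\right) 36}{3} = \left(- \frac{1}{3}\right) \left(-324\right) = 108$)
$u{\left(O \right)} = -114$ ($u{\left(O \right)} = - (6 + 108) = \left(-1\right) 114 = -114$)
$401 + u{\left(3 - 3 \right)} = 401 - 114 = 287$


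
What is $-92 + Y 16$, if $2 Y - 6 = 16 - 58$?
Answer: $-380$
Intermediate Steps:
$Y = -18$ ($Y = 3 + \frac{16 - 58}{2} = 3 + \frac{1}{2} \left(-42\right) = 3 - 21 = -18$)
$-92 + Y 16 = -92 - 288 = -380$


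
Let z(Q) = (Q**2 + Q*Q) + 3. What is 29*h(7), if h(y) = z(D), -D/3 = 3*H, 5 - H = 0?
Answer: 117537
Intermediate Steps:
H = 5 (H = 5 - 1*0 = 5 + 0 = 5)
D = -45 (D = -9*5 = -3*15 = -45)
z(Q) = 3 + 2*Q**2 (z(Q) = (Q**2 + Q**2) + 3 = 2*Q**2 + 3 = 3 + 2*Q**2)
h(y) = 4053 (h(y) = 3 + 2*(-45)**2 = 3 + 2*2025 = 3 + 4050 = 4053)
29*h(7) = 29*4053 = 117537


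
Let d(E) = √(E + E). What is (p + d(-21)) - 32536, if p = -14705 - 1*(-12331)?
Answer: -34910 + I*√42 ≈ -34910.0 + 6.4807*I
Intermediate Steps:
d(E) = √2*√E (d(E) = √(2*E) = √2*√E)
p = -2374 (p = -14705 + 12331 = -2374)
(p + d(-21)) - 32536 = (-2374 + √2*√(-21)) - 32536 = (-2374 + √2*(I*√21)) - 32536 = (-2374 + I*√42) - 32536 = -34910 + I*√42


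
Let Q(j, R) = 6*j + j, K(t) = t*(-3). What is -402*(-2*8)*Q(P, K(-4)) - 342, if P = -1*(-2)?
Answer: 89706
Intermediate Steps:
P = 2
K(t) = -3*t
Q(j, R) = 7*j
-402*(-2*8)*Q(P, K(-4)) - 342 = -402*(-2*8)*7*2 - 342 = -(-6432)*14 - 342 = -402*(-224) - 342 = 90048 - 342 = 89706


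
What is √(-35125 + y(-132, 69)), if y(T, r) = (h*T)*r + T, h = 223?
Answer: I*√2066341 ≈ 1437.5*I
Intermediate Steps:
y(T, r) = T + 223*T*r (y(T, r) = (223*T)*r + T = 223*T*r + T = T + 223*T*r)
√(-35125 + y(-132, 69)) = √(-35125 - 132*(1 + 223*69)) = √(-35125 - 132*(1 + 15387)) = √(-35125 - 132*15388) = √(-35125 - 2031216) = √(-2066341) = I*√2066341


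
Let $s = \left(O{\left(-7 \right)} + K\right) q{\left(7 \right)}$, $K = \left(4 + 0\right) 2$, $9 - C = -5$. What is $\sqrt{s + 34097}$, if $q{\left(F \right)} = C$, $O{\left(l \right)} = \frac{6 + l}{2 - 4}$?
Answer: $2 \sqrt{8554} \approx 184.98$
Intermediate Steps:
$C = 14$ ($C = 9 - -5 = 9 + 5 = 14$)
$O{\left(l \right)} = -3 - \frac{l}{2}$ ($O{\left(l \right)} = \frac{6 + l}{-2} = \left(6 + l\right) \left(- \frac{1}{2}\right) = -3 - \frac{l}{2}$)
$q{\left(F \right)} = 14$
$K = 8$ ($K = 4 \cdot 2 = 8$)
$s = 119$ ($s = \left(\left(-3 - - \frac{7}{2}\right) + 8\right) 14 = \left(\left(-3 + \frac{7}{2}\right) + 8\right) 14 = \left(\frac{1}{2} + 8\right) 14 = \frac{17}{2} \cdot 14 = 119$)
$\sqrt{s + 34097} = \sqrt{119 + 34097} = \sqrt{34216} = 2 \sqrt{8554}$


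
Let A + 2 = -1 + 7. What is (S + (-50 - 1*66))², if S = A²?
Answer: 10000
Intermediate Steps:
A = 4 (A = -2 + (-1 + 7) = -2 + 6 = 4)
S = 16 (S = 4² = 16)
(S + (-50 - 1*66))² = (16 + (-50 - 1*66))² = (16 + (-50 - 66))² = (16 - 116)² = (-100)² = 10000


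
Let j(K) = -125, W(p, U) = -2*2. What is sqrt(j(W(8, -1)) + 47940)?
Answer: sqrt(47815) ≈ 218.67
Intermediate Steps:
W(p, U) = -4
sqrt(j(W(8, -1)) + 47940) = sqrt(-125 + 47940) = sqrt(47815)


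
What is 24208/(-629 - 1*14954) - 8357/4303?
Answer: -234394155/67053649 ≈ -3.4956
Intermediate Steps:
24208/(-629 - 1*14954) - 8357/4303 = 24208/(-629 - 14954) - 8357*1/4303 = 24208/(-15583) - 8357/4303 = 24208*(-1/15583) - 8357/4303 = -24208/15583 - 8357/4303 = -234394155/67053649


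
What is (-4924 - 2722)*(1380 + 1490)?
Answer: -21944020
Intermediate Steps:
(-4924 - 2722)*(1380 + 1490) = -7646*2870 = -21944020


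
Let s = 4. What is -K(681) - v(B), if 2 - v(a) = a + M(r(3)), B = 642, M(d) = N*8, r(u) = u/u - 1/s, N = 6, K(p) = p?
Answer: 7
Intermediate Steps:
r(u) = ¾ (r(u) = u/u - 1/4 = 1 - 1*¼ = 1 - ¼ = ¾)
M(d) = 48 (M(d) = 6*8 = 48)
v(a) = -46 - a (v(a) = 2 - (a + 48) = 2 - (48 + a) = 2 + (-48 - a) = -46 - a)
-K(681) - v(B) = -1*681 - (-46 - 1*642) = -681 - (-46 - 642) = -681 - 1*(-688) = -681 + 688 = 7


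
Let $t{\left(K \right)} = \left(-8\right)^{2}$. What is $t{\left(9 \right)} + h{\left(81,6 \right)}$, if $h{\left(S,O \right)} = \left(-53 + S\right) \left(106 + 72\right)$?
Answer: $5048$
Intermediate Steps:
$t{\left(K \right)} = 64$
$h{\left(S,O \right)} = -9434 + 178 S$ ($h{\left(S,O \right)} = \left(-53 + S\right) 178 = -9434 + 178 S$)
$t{\left(9 \right)} + h{\left(81,6 \right)} = 64 + \left(-9434 + 178 \cdot 81\right) = 64 + \left(-9434 + 14418\right) = 64 + 4984 = 5048$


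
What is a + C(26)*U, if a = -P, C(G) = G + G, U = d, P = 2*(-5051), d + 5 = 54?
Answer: 12650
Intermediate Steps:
d = 49 (d = -5 + 54 = 49)
P = -10102
U = 49
C(G) = 2*G
a = 10102 (a = -1*(-10102) = 10102)
a + C(26)*U = 10102 + (2*26)*49 = 10102 + 52*49 = 10102 + 2548 = 12650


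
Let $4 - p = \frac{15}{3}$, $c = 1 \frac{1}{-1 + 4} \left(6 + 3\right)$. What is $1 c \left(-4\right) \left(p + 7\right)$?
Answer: $-72$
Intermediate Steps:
$c = 3$ ($c = 1 \cdot \frac{1}{3} \cdot 9 = \frac{1}{3} \cdot 9 = 3$)
$p = -1$ ($p = 4 - \frac{15}{3} = 4 - 15 \cdot \frac{1}{3} = 4 - 5 = -1$)
$1 c \left(-4\right) \left(p + 7\right) = 1 \cdot 3 \left(-4\right) \left(-1 + 7\right) = 3 \left(-4\right) 6 = \left(-12\right) 6 = -72$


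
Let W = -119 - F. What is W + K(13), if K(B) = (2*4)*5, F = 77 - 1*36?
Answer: -120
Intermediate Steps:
F = 41 (F = 77 - 36 = 41)
K(B) = 40 (K(B) = 8*5 = 40)
W = -160 (W = -119 - 1*41 = -119 - 41 = -160)
W + K(13) = -160 + 40 = -120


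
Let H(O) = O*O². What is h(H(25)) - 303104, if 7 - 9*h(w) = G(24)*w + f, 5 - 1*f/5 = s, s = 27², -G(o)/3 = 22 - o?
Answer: -939353/3 ≈ -3.1312e+5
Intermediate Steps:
G(o) = -66 + 3*o (G(o) = -3*(22 - o) = -66 + 3*o)
s = 729
f = -3620 (f = 25 - 5*729 = 25 - 3645 = -3620)
H(O) = O³
h(w) = 403 - 2*w/3 (h(w) = 7/9 - ((-66 + 3*24)*w - 3620)/9 = 7/9 - ((-66 + 72)*w - 3620)/9 = 7/9 - (6*w - 3620)/9 = 7/9 - (-3620 + 6*w)/9 = 7/9 + (3620/9 - 2*w/3) = 403 - 2*w/3)
h(H(25)) - 303104 = (403 - ⅔*25³) - 303104 = (403 - ⅔*15625) - 303104 = (403 - 31250/3) - 303104 = -30041/3 - 303104 = -939353/3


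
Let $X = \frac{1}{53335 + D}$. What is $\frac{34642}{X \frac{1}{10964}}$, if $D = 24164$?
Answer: $29435274005112$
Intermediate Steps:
$X = \frac{1}{77499}$ ($X = \frac{1}{53335 + 24164} = \frac{1}{77499} \approx 1.2903 \cdot 10^{-5}$)
$\frac{34642}{X \frac{1}{10964}} = \frac{34642}{\frac{1}{77499} \cdot \frac{1}{10964}} = 34642 \frac{1}{\frac{1}{849699036}} = 34642 \cdot 849699036 = 29435274005112$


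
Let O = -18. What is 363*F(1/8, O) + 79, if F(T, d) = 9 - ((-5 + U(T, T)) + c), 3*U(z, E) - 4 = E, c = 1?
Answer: 34391/8 ≈ 4298.9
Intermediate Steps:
U(z, E) = 4/3 + E/3
F(T, d) = 35/3 - T/3 (F(T, d) = 9 - ((-5 + (4/3 + T/3)) + 1) = 9 - ((-11/3 + T/3) + 1) = 9 - (-8/3 + T/3) = 9 + (8/3 - T/3) = 35/3 - T/3)
363*F(1/8, O) + 79 = 363*(35/3 - ⅓/8) + 79 = 363*(35/3 - ⅓*⅛) + 79 = 363*(35/3 - 1/24) + 79 = 363*(93/8) + 79 = 33759/8 + 79 = 34391/8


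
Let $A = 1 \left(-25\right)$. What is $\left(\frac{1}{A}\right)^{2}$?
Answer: $\frac{1}{625} \approx 0.0016$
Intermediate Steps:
$A = -25$
$\left(\frac{1}{A}\right)^{2} = \left(\frac{1}{-25}\right)^{2} = \left(- \frac{1}{25}\right)^{2} = \frac{1}{625}$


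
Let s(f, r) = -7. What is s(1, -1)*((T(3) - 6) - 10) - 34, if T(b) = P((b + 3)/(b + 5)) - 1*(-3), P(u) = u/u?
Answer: 50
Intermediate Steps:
P(u) = 1
T(b) = 4 (T(b) = 1 - 1*(-3) = 1 + 3 = 4)
s(1, -1)*((T(3) - 6) - 10) - 34 = -7*((4 - 6) - 10) - 34 = -7*(-2 - 10) - 34 = -7*(-12) - 34 = 84 - 34 = 50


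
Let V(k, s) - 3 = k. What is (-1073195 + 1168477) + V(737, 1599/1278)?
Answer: 96022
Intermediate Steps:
V(k, s) = 3 + k
(-1073195 + 1168477) + V(737, 1599/1278) = (-1073195 + 1168477) + (3 + 737) = 95282 + 740 = 96022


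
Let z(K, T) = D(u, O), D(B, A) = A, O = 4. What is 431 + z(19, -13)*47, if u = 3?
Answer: 619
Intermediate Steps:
z(K, T) = 4
431 + z(19, -13)*47 = 431 + 4*47 = 431 + 188 = 619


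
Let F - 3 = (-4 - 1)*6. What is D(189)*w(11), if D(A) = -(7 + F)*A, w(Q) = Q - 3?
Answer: 30240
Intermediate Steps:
F = -27 (F = 3 + (-4 - 1)*6 = 3 - 5*6 = 3 - 30 = -27)
w(Q) = -3 + Q
D(A) = 20*A (D(A) = -(7 - 27)*A = -(-20)*A = 20*A)
D(189)*w(11) = (20*189)*(-3 + 11) = 3780*8 = 30240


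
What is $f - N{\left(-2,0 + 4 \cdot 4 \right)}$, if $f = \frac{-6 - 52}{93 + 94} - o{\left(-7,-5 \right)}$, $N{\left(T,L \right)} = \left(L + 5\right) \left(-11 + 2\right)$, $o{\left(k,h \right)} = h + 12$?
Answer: $\frac{33976}{187} \approx 181.69$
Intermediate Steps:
$o{\left(k,h \right)} = 12 + h$
$N{\left(T,L \right)} = -45 - 9 L$ ($N{\left(T,L \right)} = \left(5 + L\right) \left(-9\right) = -45 - 9 L$)
$f = - \frac{1367}{187}$ ($f = \frac{-6 - 52}{93 + 94} - \left(12 - 5\right) = - \frac{58}{187} - 7 = - \frac{1367}{187} \approx -7.3102$)
$f - N{\left(-2,0 + 4 \cdot 4 \right)} = - \frac{1367}{187} - \left(-45 - 9 \left(0 + 4 \cdot 4\right)\right) = - \frac{1367}{187} - \left(-45 - 9 \left(0 + 16\right)\right) = - \frac{1367}{187} - \left(-45 - 144\right) = - \frac{1367}{187} - -189 = - \frac{1367}{187} + 189 = \frac{33976}{187}$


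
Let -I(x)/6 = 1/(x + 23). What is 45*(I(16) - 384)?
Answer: -224730/13 ≈ -17287.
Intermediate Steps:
I(x) = -6/(23 + x) (I(x) = -6/(x + 23) = -6/(23 + x))
45*(I(16) - 384) = 45*(-6/(23 + 16) - 384) = 45*(-6/39 - 384) = 45*(-6*1/39 - 384) = 45*(-2/13 - 384) = 45*(-4994/13) = -224730/13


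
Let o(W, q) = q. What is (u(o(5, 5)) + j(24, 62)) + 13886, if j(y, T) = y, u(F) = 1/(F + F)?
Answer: 139101/10 ≈ 13910.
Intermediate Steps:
u(F) = 1/(2*F)
(u(o(5, 5)) + j(24, 62)) + 13886 = ((½)/5 + 24) + 13886 = ((½)*(⅕) + 24) + 13886 = (⅒ + 24) + 13886 = 241/10 + 13886 = 139101/10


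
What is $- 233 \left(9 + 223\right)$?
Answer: $-54056$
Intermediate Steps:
$- 233 \left(9 + 223\right) = \left(-233\right) 232 = -54056$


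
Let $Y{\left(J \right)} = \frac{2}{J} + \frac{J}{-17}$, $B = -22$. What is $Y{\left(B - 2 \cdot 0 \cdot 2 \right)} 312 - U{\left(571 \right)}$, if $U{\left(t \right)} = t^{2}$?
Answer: $- \frac{60899467}{187} \approx -3.2567 \cdot 10^{5}$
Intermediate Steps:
$Y{\left(J \right)} = \frac{2}{J} - \frac{J}{17}$ ($Y{\left(J \right)} = \frac{2}{J} + J \left(- \frac{1}{17}\right) = \frac{2}{J} - \frac{J}{17}$)
$Y{\left(B - 2 \cdot 0 \cdot 2 \right)} 312 - U{\left(571 \right)} = \left(\frac{2}{-22 - 2 \cdot 0 \cdot 2} - \frac{-22 - 2 \cdot 0 \cdot 2}{17}\right) 312 - 571^{2} = \left(\frac{2}{-22 - 0 \cdot 2} - \frac{-22 - 0 \cdot 2}{17}\right) 312 - 326041 = \left(\frac{2}{-22 - 0} - \frac{-22 - 0}{17}\right) 312 - 326041 = \left(\frac{2}{-22 + 0} - \frac{-22 + 0}{17}\right) 312 - 326041 = \left(\frac{2}{-22} - - \frac{22}{17}\right) 312 - 326041 = \left(2 \left(- \frac{1}{22}\right) + \frac{22}{17}\right) 312 - 326041 = \left(- \frac{1}{11} + \frac{22}{17}\right) 312 - 326041 = \frac{225}{187} \cdot 312 - 326041 = \frac{70200}{187} - 326041 = - \frac{60899467}{187}$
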